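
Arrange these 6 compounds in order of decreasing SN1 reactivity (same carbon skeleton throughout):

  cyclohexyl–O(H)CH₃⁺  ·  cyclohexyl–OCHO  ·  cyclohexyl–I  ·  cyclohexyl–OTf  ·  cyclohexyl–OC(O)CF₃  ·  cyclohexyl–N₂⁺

cyclohexyl–N₂⁺ > cyclohexyl–OTf > cyclohexyl–I > cyclohexyl–O(H)CH₃⁺ > cyclohexyl–OC(O)CF₃ > cyclohexyl–OCHO

Identical carbon frameworks mean the comparison reduces to leaving-group quality.
Leaving-group ability tracks the stability of the departed species; conjugate-acid pKₐ is the usual yardstick (lower pKₐ → better LG).
cyclohexyl–N₂⁺ loses N₂: no meaningful conjugate acid; N₂ departs as an exceptionally stable neutral molecule
cyclohexyl–OTf loses OTf⁻: pKₐ(CF₃SO₃H (triflic acid)) ≈ -14
cyclohexyl–I loses I⁻: pKₐ(HI) ≈ -10
cyclohexyl–O(H)CH₃⁺ loses R'OH: pKₐ(R'OH₂⁺) ≈ -2.4
cyclohexyl–OC(O)CF₃ loses CF₃COO⁻: pKₐ(CF₃COOH) ≈ 0.2
cyclohexyl–OCHO loses HCOO⁻: pKₐ(HCOOH) ≈ 3.8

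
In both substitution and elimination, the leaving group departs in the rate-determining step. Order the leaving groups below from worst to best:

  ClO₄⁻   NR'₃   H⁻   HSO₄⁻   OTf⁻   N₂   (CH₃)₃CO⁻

H⁻ < (CH₃)₃CO⁻ < NR'₃ < HSO₄⁻ < ClO₄⁻ < OTf⁻ < N₂

The more stable X⁻ (or X) is on its own — i.e. the weaker a base it is — the better a leaving group it makes.
N₂: no meaningful conjugate acid; N₂ departs as an exceptionally stable neutral molecule
OTf⁻: pKₐ(CF₃SO₃H (triflic acid)) ≈ -14
ClO₄⁻: pKₐ(HClO₄) ≈ -10 — extremely weak base; rarely used for safety reasons
HSO₄⁻: pKₐ(H₂SO₄) ≈ -3 — conjugate base of a strong mineral acid
NR'₃: pKₐ(R'₃NH⁺) ≈ 10.7 — neutral but still a fairly strong base; Hofmann-elimination LG
(CH₃)₃CO⁻: pKₐ(t-BuOH) ≈ 18 — bulky, strongly basic alkoxide
H⁻: pKₐ(H₂) ≈ 36 — extremely strong base; leaves only in special hydride-transfer contexts
The question asks for worst first, so the sequence is read in increasing leaving-group ability.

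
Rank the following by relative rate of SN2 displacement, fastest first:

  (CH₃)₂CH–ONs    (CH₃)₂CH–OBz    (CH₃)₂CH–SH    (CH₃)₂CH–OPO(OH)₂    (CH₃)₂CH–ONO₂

Same R in every case — rank the leaving groups.
A good leaving group is a weak base: the lower the pKₐ of its conjugate acid, the more readily it departs.
(CH₃)₂CH–ONs loses ONs⁻: pKₐ(p-O₂NC₆H₄SO₃H) ≈ -3.5
(CH₃)₂CH–ONO₂ loses NO₃⁻: pKₐ(HNO₃) ≈ -1.3
(CH₃)₂CH–OPO(OH)₂ loses H₂PO₄⁻: pKₐ(H₃PO₄) ≈ 2.1
(CH₃)₂CH–OBz loses PhCOO⁻: pKₐ(C₆H₅COOH) ≈ 4.2
(CH₃)₂CH–SH loses HS⁻: pKₐ(H₂S) ≈ 7

(CH₃)₂CH–ONs > (CH₃)₂CH–ONO₂ > (CH₃)₂CH–OPO(OH)₂ > (CH₃)₂CH–OBz > (CH₃)₂CH–SH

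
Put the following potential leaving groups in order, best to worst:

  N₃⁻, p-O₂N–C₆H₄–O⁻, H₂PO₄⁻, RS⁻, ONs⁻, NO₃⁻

ONs⁻ > NO₃⁻ > H₂PO₄⁻ > N₃⁻ > p-O₂N–C₆H₄–O⁻ > RS⁻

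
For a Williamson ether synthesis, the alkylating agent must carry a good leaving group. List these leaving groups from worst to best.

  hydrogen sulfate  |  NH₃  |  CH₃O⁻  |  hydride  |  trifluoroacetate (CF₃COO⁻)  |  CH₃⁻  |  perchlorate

perchlorate: pKₐ(HClO₄) ≈ -10
hydrogen sulfate: pKₐ(H₂SO₄) ≈ -3
trifluoroacetate (CF₃COO⁻): pKₐ(CF₃COOH) ≈ 0.2
NH₃: pKₐ(NH₄⁺) ≈ 9.2
CH₃O⁻: pKₐ(CH₃OH) ≈ 15.5
hydride: pKₐ(H₂) ≈ 36
CH₃⁻: pKₐ(CH₄) ≈ 48
Reversing gives the worst-to-best order requested.

CH₃⁻ < hydride < CH₃O⁻ < NH₃ < trifluoroacetate (CF₃COO⁻) < hydrogen sulfate < perchlorate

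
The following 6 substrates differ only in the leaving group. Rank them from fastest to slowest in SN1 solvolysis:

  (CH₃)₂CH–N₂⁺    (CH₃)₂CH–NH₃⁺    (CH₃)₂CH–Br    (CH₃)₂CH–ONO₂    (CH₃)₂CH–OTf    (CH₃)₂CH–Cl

(CH₃)₂CH–N₂⁺ > (CH₃)₂CH–OTf > (CH₃)₂CH–Br > (CH₃)₂CH–Cl > (CH₃)₂CH–ONO₂ > (CH₃)₂CH–NH₃⁺

The skeletons are identical, so relative rate is governed entirely by leaving-group ability.
Rank by basicity of the departing species: weakest base leaves most easily.
(CH₃)₂CH–N₂⁺ loses N₂: no meaningful conjugate acid; N₂ departs as an exceptionally stable neutral molecule
(CH₃)₂CH–OTf loses OTf⁻: pKₐ(CF₃SO₃H (triflic acid)) ≈ -14
(CH₃)₂CH–Br loses Br⁻: pKₐ(HBr) ≈ -9
(CH₃)₂CH–Cl loses Cl⁻: pKₐ(HCl) ≈ -7
(CH₃)₂CH–ONO₂ loses NO₃⁻: pKₐ(HNO₃) ≈ -1.3
(CH₃)₂CH–NH₃⁺ loses NH₃: pKₐ(NH₄⁺) ≈ 9.2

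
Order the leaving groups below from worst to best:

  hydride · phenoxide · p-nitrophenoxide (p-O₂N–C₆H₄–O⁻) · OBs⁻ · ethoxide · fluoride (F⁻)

OBs⁻: pKₐ(p-BrC₆H₄SO₃H) ≈ -2.8
fluoride (F⁻): pKₐ(HF) ≈ 3.2 — small and strongly basic; the poor halide leaving group
p-nitrophenoxide (p-O₂N–C₆H₄–O⁻): pKₐ(p-nitrophenol) ≈ 7.2
phenoxide: pKₐ(C₆H₅OH (phenol)) ≈ 10 — resonance into the ring helps, but still a poor LG
ethoxide: pKₐ(CH₃CH₂OH) ≈ 16
hydride: pKₐ(H₂) ≈ 36 — extremely strong base; leaves only in special hydride-transfer contexts
Listed from poorest to best leaving group as asked.

hydride < ethoxide < phenoxide < p-nitrophenoxide (p-O₂N–C₆H₄–O⁻) < fluoride (F⁻) < OBs⁻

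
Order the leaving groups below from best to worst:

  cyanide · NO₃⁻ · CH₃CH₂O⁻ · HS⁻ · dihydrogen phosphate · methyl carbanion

A good leaving group is a weak base: the lower the pKₐ of its conjugate acid, the more readily it departs.
NO₃⁻: pKₐ(HNO₃) ≈ -1.3
dihydrogen phosphate: pKₐ(H₃PO₄) ≈ 2.1
HS⁻: pKₐ(H₂S) ≈ 7
cyanide: pKₐ(HCN) ≈ 9.2
CH₃CH₂O⁻: pKₐ(CH₃CH₂OH) ≈ 16 — strong base; alkoxides do not leave unassisted
methyl carbanion: pKₐ(CH₄) ≈ 48

NO₃⁻ > dihydrogen phosphate > HS⁻ > cyanide > CH₃CH₂O⁻ > methyl carbanion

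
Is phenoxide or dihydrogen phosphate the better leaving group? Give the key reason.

dihydrogen phosphate

dihydrogen phosphate is the better leaving group.
pKₐ(H₃PO₄) ≈ 2.1 versus pKₐ(C₆H₅OH (phenol)) ≈ 10: dihydrogen phosphate is the much weaker base.
Moderate base; biological leaving group after further activation.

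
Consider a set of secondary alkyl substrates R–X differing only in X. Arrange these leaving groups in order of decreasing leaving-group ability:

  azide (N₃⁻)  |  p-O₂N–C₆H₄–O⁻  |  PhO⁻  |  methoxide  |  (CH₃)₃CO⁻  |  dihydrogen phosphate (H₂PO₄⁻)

dihydrogen phosphate (H₂PO₄⁻): pKₐ(H₃PO₄) ≈ 2.1
azide (N₃⁻): pKₐ(HN₃) ≈ 4.7
p-O₂N–C₆H₄–O⁻: pKₐ(p-nitrophenol) ≈ 7.2
PhO⁻: pKₐ(C₆H₅OH (phenol)) ≈ 10
methoxide: pKₐ(CH₃OH) ≈ 15.5
(CH₃)₃CO⁻: pKₐ(t-BuOH) ≈ 18

dihydrogen phosphate (H₂PO₄⁻) > azide (N₃⁻) > p-O₂N–C₆H₄–O⁻ > PhO⁻ > methoxide > (CH₃)₃CO⁻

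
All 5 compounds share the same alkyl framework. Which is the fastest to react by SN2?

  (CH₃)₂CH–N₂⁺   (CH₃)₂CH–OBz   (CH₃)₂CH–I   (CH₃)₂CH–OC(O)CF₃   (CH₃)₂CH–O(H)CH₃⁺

(CH₃)₂CH–N₂⁺

With the same alkyl group throughout, only the leaving group differentiates the rates.
A good leaving group is a weak base: the lower the pKₐ of its conjugate acid, the more readily it departs.
(CH₃)₂CH–N₂⁺ loses N₂: no meaningful conjugate acid; N₂ departs as an exceptionally stable neutral molecule
(CH₃)₂CH–I loses I⁻: pKₐ(HI) ≈ -10
(CH₃)₂CH–O(H)CH₃⁺ loses R'OH: pKₐ(R'OH₂⁺) ≈ -2.4
(CH₃)₂CH–OC(O)CF₃ loses CF₃COO⁻: pKₐ(CF₃COOH) ≈ 0.2
(CH₃)₂CH–OBz loses PhCOO⁻: pKₐ(C₆H₅COOH) ≈ 4.2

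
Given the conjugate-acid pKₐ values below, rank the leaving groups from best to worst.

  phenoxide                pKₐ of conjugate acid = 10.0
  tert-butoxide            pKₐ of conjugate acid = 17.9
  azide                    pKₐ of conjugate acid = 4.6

azide > phenoxide > tert-butoxide

Lower conjugate-acid pKₐ ⇒ weaker base ⇒ better leaving group.
Sorting by the given values: azide (4.6), phenoxide (10.0), tert-butoxide (17.9).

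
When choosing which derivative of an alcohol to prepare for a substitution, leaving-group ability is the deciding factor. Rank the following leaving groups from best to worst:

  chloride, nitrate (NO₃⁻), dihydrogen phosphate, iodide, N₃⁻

iodide > chloride > nitrate (NO₃⁻) > dihydrogen phosphate > N₃⁻

A good leaving group is a weak base: the lower the pKₐ of its conjugate acid, the more readily it departs.
iodide: pKₐ(HI) ≈ -10
chloride: pKₐ(HCl) ≈ -7
nitrate (NO₃⁻): pKₐ(HNO₃) ≈ -1.3
dihydrogen phosphate: pKₐ(H₃PO₄) ≈ 2.1
N₃⁻: pKₐ(HN₃) ≈ 4.7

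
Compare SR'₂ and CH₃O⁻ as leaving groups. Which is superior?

SR'₂

SR'₂ is the better leaving group.
pKₐ(R'₂SH⁺) ≈ -7 versus pKₐ(CH₃OH) ≈ 15.5: SR'₂ is the much weaker base.
Neutral; leaves from a sulfonium salt (R–SR'₂⁺).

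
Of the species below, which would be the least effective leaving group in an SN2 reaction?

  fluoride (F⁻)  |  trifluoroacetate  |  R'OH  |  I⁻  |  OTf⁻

fluoride (F⁻)

OTf⁻: pKₐ(CF₃SO₃H (triflic acid)) ≈ -14
I⁻: pKₐ(HI) ≈ -10
R'OH: pKₐ(R'OH₂⁺) ≈ -2.4
trifluoroacetate: pKₐ(CF₃COOH) ≈ 0.2
fluoride (F⁻): pKₐ(HF) ≈ 3.2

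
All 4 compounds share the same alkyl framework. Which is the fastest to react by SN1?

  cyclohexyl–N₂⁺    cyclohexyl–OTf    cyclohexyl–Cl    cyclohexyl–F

cyclohexyl–N₂⁺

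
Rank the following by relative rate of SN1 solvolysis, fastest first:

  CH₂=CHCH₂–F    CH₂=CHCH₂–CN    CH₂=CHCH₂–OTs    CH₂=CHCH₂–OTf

CH₂=CHCH₂–OTf > CH₂=CHCH₂–OTs > CH₂=CHCH₂–F > CH₂=CHCH₂–CN

Identical carbon frameworks mean the comparison reduces to leaving-group quality.
The more stable X⁻ (or X) is on its own — i.e. the weaker a base it is — the better a leaving group it makes.
CH₂=CHCH₂–OTf loses OTf⁻: pKₐ(CF₃SO₃H (triflic acid)) ≈ -14
CH₂=CHCH₂–OTs loses OTs⁻: pKₐ(p-CH₃C₆H₄SO₃H (TsOH)) ≈ -2.8
CH₂=CHCH₂–F loses F⁻: pKₐ(HF) ≈ 3.2
CH₂=CHCH₂–CN loses CN⁻: pKₐ(HCN) ≈ 9.2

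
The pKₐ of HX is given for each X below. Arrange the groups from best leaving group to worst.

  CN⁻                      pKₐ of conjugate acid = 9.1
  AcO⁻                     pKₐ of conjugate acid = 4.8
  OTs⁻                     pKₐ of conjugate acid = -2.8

OTs⁻ > AcO⁻ > CN⁻

Lower conjugate-acid pKₐ ⇒ weaker base ⇒ better leaving group.
Sorting by the given values: OTs⁻ (-2.8), AcO⁻ (4.8), CN⁻ (9.1).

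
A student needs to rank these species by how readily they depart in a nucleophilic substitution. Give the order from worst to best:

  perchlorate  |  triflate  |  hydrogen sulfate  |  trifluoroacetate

triflate: pKₐ(CF₃SO₃H (triflic acid)) ≈ -14 — charge spread over three oxygens and a CF₃ group; the premier leaving group in synthesis
perchlorate: pKₐ(HClO₄) ≈ -10
hydrogen sulfate: pKₐ(H₂SO₄) ≈ -3 — conjugate base of a strong mineral acid
trifluoroacetate: pKₐ(CF₃COOH) ≈ 0.2 — strongly electron-withdrawing CF₃ stabilises the carboxylate
The question asks for worst first, so the sequence is read in increasing leaving-group ability.

trifluoroacetate < hydrogen sulfate < perchlorate < triflate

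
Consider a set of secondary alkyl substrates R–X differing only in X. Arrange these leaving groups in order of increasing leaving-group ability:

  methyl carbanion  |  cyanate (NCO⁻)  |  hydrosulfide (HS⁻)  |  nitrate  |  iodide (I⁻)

methyl carbanion < hydrosulfide (HS⁻) < cyanate (NCO⁻) < nitrate < iodide (I⁻)

Rank by basicity of the departing species: weakest base leaves most easily.
iodide (I⁻): pKₐ(HI) ≈ -10
nitrate: pKₐ(HNO₃) ≈ -1.3
cyanate (NCO⁻): pKₐ(HOCN) ≈ 3.5
hydrosulfide (HS⁻): pKₐ(H₂S) ≈ 7
methyl carbanion: pKₐ(CH₄) ≈ 48
The question asks for worst first, so the sequence is read in increasing leaving-group ability.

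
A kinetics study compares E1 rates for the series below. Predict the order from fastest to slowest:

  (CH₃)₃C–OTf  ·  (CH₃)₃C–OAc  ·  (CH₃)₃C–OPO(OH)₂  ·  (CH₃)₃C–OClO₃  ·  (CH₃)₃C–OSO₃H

With the same alkyl group throughout, only the leaving group differentiates the rates.
Leaving-group ability tracks the stability of the departed species; conjugate-acid pKₐ is the usual yardstick (lower pKₐ → better LG).
(CH₃)₃C–OTf loses OTf⁻: pKₐ(CF₃SO₃H (triflic acid)) ≈ -14
(CH₃)₃C–OClO₃ loses ClO₄⁻: pKₐ(HClO₄) ≈ -10
(CH₃)₃C–OSO₃H loses HSO₄⁻: pKₐ(H₂SO₄) ≈ -3
(CH₃)₃C–OPO(OH)₂ loses H₂PO₄⁻: pKₐ(H₃PO₄) ≈ 2.1
(CH₃)₃C–OAc loses AcO⁻: pKₐ(CH₃COOH) ≈ 4.8

(CH₃)₃C–OTf > (CH₃)₃C–OClO₃ > (CH₃)₃C–OSO₃H > (CH₃)₃C–OPO(OH)₂ > (CH₃)₃C–OAc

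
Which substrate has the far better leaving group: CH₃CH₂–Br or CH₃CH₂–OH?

CH₃CH₂–Br

From CH₃CH₂–OH the departing group would be OH⁻ (pKₐ(H₂O) ≈ 15.7). Strong base; essentially never leaves without prior activation.
From CH₃CH₂–Br the leaving group is Br⁻ (pKₐ(HBr) ≈ -9). Weak base; good leaving group.
(In practice CH₃CH₂–Br is made from CH₃CH₂–OH by treatment with PBr₃, replacing the hydroxyl with bromide.)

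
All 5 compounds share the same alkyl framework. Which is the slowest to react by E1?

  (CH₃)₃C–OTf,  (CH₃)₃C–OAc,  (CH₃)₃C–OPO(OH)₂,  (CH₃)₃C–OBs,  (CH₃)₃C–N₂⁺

(CH₃)₃C–OAc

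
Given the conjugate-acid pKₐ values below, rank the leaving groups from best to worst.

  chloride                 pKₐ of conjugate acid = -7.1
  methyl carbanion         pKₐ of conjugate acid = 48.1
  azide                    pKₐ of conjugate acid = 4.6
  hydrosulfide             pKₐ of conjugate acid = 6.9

chloride > azide > hydrosulfide > methyl carbanion

Lower conjugate-acid pKₐ ⇒ weaker base ⇒ better leaving group.
Sorting by the given values: chloride (-7.1), azide (4.6), hydrosulfide (6.9), methyl carbanion (48.1).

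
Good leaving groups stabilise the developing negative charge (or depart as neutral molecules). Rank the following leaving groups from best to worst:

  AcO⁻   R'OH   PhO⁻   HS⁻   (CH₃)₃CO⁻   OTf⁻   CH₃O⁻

OTf⁻: pKₐ(CF₃SO₃H (triflic acid)) ≈ -14 — charge spread over three oxygens and a CF₃ group; the premier leaving group in synthesis
R'OH: pKₐ(R'OH₂⁺) ≈ -2.4
AcO⁻: pKₐ(CH₃COOH) ≈ 4.8
HS⁻: pKₐ(H₂S) ≈ 7
PhO⁻: pKₐ(C₆H₅OH (phenol)) ≈ 10 — resonance into the ring helps, but still a poor LG
CH₃O⁻: pKₐ(CH₃OH) ≈ 15.5
(CH₃)₃CO⁻: pKₐ(t-BuOH) ≈ 18 — bulky, strongly basic alkoxide

OTf⁻ > R'OH > AcO⁻ > HS⁻ > PhO⁻ > CH₃O⁻ > (CH₃)₃CO⁻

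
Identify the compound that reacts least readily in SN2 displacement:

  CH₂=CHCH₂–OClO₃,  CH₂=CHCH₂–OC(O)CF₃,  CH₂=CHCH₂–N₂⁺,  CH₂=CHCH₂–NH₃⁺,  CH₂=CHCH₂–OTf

With the same alkyl group throughout, only the leaving group differentiates the rates.
Leaving-group ability tracks the stability of the departed species; conjugate-acid pKₐ is the usual yardstick (lower pKₐ → better LG).
CH₂=CHCH₂–N₂⁺ loses N₂: no meaningful conjugate acid; N₂ departs as an exceptionally stable neutral molecule
CH₂=CHCH₂–OTf loses OTf⁻: pKₐ(CF₃SO₃H (triflic acid)) ≈ -14
CH₂=CHCH₂–OClO₃ loses ClO₄⁻: pKₐ(HClO₄) ≈ -10
CH₂=CHCH₂–OC(O)CF₃ loses CF₃COO⁻: pKₐ(CF₃COOH) ≈ 0.2
CH₂=CHCH₂–NH₃⁺ loses NH₃: pKₐ(NH₄⁺) ≈ 9.2

CH₂=CHCH₂–NH₃⁺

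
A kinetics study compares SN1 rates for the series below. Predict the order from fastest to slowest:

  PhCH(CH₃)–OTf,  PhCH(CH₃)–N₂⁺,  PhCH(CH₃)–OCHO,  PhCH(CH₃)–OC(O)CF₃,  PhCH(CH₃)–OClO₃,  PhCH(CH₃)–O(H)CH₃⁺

The skeletons are identical, so relative rate is governed entirely by leaving-group ability.
Rank by basicity of the departing species: weakest base leaves most easily.
PhCH(CH₃)–N₂⁺ loses N₂: no meaningful conjugate acid; N₂ departs as an exceptionally stable neutral molecule
PhCH(CH₃)–OTf loses OTf⁻: pKₐ(CF₃SO₃H (triflic acid)) ≈ -14
PhCH(CH₃)–OClO₃ loses ClO₄⁻: pKₐ(HClO₄) ≈ -10
PhCH(CH₃)–O(H)CH₃⁺ loses R'OH: pKₐ(R'OH₂⁺) ≈ -2.4
PhCH(CH₃)–OC(O)CF₃ loses CF₃COO⁻: pKₐ(CF₃COOH) ≈ 0.2
PhCH(CH₃)–OCHO loses HCOO⁻: pKₐ(HCOOH) ≈ 3.8

PhCH(CH₃)–N₂⁺ > PhCH(CH₃)–OTf > PhCH(CH₃)–OClO₃ > PhCH(CH₃)–O(H)CH₃⁺ > PhCH(CH₃)–OC(O)CF₃ > PhCH(CH₃)–OCHO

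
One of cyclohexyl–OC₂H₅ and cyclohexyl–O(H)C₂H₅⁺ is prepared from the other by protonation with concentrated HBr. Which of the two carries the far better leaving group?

cyclohexyl–O(H)C₂H₅⁺

From cyclohexyl–OC₂H₅ the departing group would be CH₃CH₂O⁻ (pKₐ(CH₃CH₂OH) ≈ 16). Strong base; alkoxides do not leave unassisted.
From cyclohexyl–O(H)C₂H₅⁺ the leaving group is R'OH (pKₐ(R'OH₂⁺) ≈ -2.4). Neutral; leaves from a protonated ether (an oxonium ion, R–O(H)R'⁺).
Protonation with concentrated HBr works by allowing neutral ethanol, rather than ethoxide, to depart, making cyclohexyl–O(H)C₂H₅⁺ enormously more reactive.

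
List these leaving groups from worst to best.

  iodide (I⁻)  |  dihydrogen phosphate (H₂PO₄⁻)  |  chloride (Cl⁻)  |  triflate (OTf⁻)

Leaving-group ability tracks the stability of the departed species; conjugate-acid pKₐ is the usual yardstick (lower pKₐ → better LG).
triflate (OTf⁻): pKₐ(CF₃SO₃H (triflic acid)) ≈ -14
iodide (I⁻): pKₐ(HI) ≈ -10
chloride (Cl⁻): pKₐ(HCl) ≈ -7
dihydrogen phosphate (H₂PO₄⁻): pKₐ(H₃PO₄) ≈ 2.1
Reversing gives the worst-to-best order requested.

dihydrogen phosphate (H₂PO₄⁻) < chloride (Cl⁻) < iodide (I⁻) < triflate (OTf⁻)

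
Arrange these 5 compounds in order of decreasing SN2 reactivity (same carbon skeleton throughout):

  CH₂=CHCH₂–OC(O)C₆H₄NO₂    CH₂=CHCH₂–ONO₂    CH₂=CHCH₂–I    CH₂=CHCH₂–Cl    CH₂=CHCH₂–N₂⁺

CH₂=CHCH₂–N₂⁺ > CH₂=CHCH₂–I > CH₂=CHCH₂–Cl > CH₂=CHCH₂–ONO₂ > CH₂=CHCH₂–OC(O)C₆H₄NO₂

The skeletons are identical, so relative rate is governed entirely by leaving-group ability.
The more stable X⁻ (or X) is on its own — i.e. the weaker a base it is — the better a leaving group it makes.
CH₂=CHCH₂–N₂⁺ loses N₂: no meaningful conjugate acid; N₂ departs as an exceptionally stable neutral molecule
CH₂=CHCH₂–I loses I⁻: pKₐ(HI) ≈ -10
CH₂=CHCH₂–Cl loses Cl⁻: pKₐ(HCl) ≈ -7
CH₂=CHCH₂–ONO₂ loses NO₃⁻: pKₐ(HNO₃) ≈ -1.3
CH₂=CHCH₂–OC(O)C₆H₄NO₂ loses p-O₂N–C₆H₄–COO⁻: pKₐ(p-nitrobenzoic acid) ≈ 3.4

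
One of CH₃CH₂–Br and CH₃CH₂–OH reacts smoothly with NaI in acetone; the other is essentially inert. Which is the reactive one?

From CH₃CH₂–OH the departing group would be OH⁻ (pKₐ(H₂O) ≈ 15.7). Strong base; essentially never leaves without prior activation.
From CH₃CH₂–Br the leaving group is Br⁻ (pKₐ(HBr) ≈ -9). Weak base; good leaving group.
(In practice CH₃CH₂–Br is made from CH₃CH₂–OH by treatment with PBr₃, replacing the hydroxyl with bromide.)

CH₃CH₂–Br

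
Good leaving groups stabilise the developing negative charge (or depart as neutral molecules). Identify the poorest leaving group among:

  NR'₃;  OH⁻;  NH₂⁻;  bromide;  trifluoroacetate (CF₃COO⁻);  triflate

triflate: pKₐ(CF₃SO₃H (triflic acid)) ≈ -14
bromide: pKₐ(HBr) ≈ -9
trifluoroacetate (CF₃COO⁻): pKₐ(CF₃COOH) ≈ 0.2
NR'₃: pKₐ(R'₃NH⁺) ≈ 10.7
OH⁻: pKₐ(H₂O) ≈ 15.7
NH₂⁻: pKₐ(NH₃) ≈ 38

NH₂⁻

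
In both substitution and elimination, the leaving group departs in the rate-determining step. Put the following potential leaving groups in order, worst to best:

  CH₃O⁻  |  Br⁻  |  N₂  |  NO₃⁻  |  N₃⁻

CH₃O⁻ < N₃⁻ < NO₃⁻ < Br⁻ < N₂

A good leaving group is a weak base: the lower the pKₐ of its conjugate acid, the more readily it departs.
N₂: no meaningful conjugate acid; N₂ departs as an exceptionally stable neutral molecule
Br⁻: pKₐ(HBr) ≈ -9
NO₃⁻: pKₐ(HNO₃) ≈ -1.3 — resonance-delocalised over three oxygens
N₃⁻: pKₐ(HN₃) ≈ 4.7 — linear, resonance-stabilised
CH₃O⁻: pKₐ(CH₃OH) ≈ 15.5
Listed from poorest to best leaving group as asked.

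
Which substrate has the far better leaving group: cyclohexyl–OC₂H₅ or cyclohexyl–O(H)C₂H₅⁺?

From cyclohexyl–OC₂H₅ the departing group would be CH₃CH₂O⁻ (pKₐ(CH₃CH₂OH) ≈ 16). Strong base; alkoxides do not leave unassisted.
From cyclohexyl–O(H)C₂H₅⁺ the leaving group is R'OH (pKₐ(R'OH₂⁺) ≈ -2.4). Neutral; leaves from a protonated ether (an oxonium ion, R–O(H)R'⁺).
(In practice cyclohexyl–O(H)C₂H₅⁺ is made from cyclohexyl–OC₂H₅ by protonation with concentrated HBr, allowing neutral ethanol, rather than ethoxide, to depart.)

cyclohexyl–O(H)C₂H₅⁺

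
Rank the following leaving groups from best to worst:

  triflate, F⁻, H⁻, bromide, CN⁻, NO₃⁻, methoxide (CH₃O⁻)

A good leaving group is a weak base: the lower the pKₐ of its conjugate acid, the more readily it departs.
triflate: pKₐ(CF₃SO₃H (triflic acid)) ≈ -14 — charge spread over three oxygens and a CF₃ group; the premier leaving group in synthesis
bromide: pKₐ(HBr) ≈ -9 — weak base; good leaving group
NO₃⁻: pKₐ(HNO₃) ≈ -1.3
F⁻: pKₐ(HF) ≈ 3.2 — small and strongly basic; the poor halide leaving group
CN⁻: pKₐ(HCN) ≈ 9.2 — sp carbon stabilises the charge somewhat, but still a poor LG
methoxide (CH₃O⁻): pKₐ(CH₃OH) ≈ 15.5
H⁻: pKₐ(H₂) ≈ 36

triflate > bromide > NO₃⁻ > F⁻ > CN⁻ > methoxide (CH₃O⁻) > H⁻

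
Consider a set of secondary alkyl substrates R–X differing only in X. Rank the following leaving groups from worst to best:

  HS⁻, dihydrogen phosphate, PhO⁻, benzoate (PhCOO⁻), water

Rank by basicity of the departing species: weakest base leaves most easily.
water: pKₐ(H₃O⁺) ≈ -1.7 — neutral; leaves from a protonated alcohol (R–OH₂⁺)
dihydrogen phosphate: pKₐ(H₃PO₄) ≈ 2.1 — moderate base; biological leaving group after further activation
benzoate (PhCOO⁻): pKₐ(C₆H₅COOH) ≈ 4.2 — aryl carboxylate
HS⁻: pKₐ(H₂S) ≈ 7
PhO⁻: pKₐ(C₆H₅OH (phenol)) ≈ 10 — resonance into the ring helps, but still a poor LG
Reversing gives the worst-to-best order requested.

PhO⁻ < HS⁻ < benzoate (PhCOO⁻) < dihydrogen phosphate < water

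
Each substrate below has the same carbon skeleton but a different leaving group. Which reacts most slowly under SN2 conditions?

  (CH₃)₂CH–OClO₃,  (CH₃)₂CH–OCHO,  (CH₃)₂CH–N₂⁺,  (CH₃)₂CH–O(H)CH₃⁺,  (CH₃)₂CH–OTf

Same R in every case — rank the leaving groups.
Leaving-group ability tracks the stability of the departed species; conjugate-acid pKₐ is the usual yardstick (lower pKₐ → better LG).
(CH₃)₂CH–N₂⁺ loses N₂: no meaningful conjugate acid; N₂ departs as an exceptionally stable neutral molecule
(CH₃)₂CH–OTf loses OTf⁻: pKₐ(CF₃SO₃H (triflic acid)) ≈ -14
(CH₃)₂CH–OClO₃ loses ClO₄⁻: pKₐ(HClO₄) ≈ -10
(CH₃)₂CH–O(H)CH₃⁺ loses R'OH: pKₐ(R'OH₂⁺) ≈ -2.4
(CH₃)₂CH–OCHO loses HCOO⁻: pKₐ(HCOOH) ≈ 3.8

(CH₃)₂CH–OCHO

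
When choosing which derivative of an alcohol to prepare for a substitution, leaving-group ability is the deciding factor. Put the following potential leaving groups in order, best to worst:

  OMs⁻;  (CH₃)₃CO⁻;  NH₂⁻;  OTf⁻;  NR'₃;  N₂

Leaving-group ability tracks the stability of the departed species; conjugate-acid pKₐ is the usual yardstick (lower pKₐ → better LG).
N₂: no meaningful conjugate acid; N₂ departs as an exceptionally stable neutral molecule
OTf⁻: pKₐ(CF₃SO₃H (triflic acid)) ≈ -14 — charge spread over three oxygens and a CF₃ group; the premier leaving group in synthesis
OMs⁻: pKₐ(CH₃SO₃H (MsOH)) ≈ -1.9 — resonance-delocalised alkanesulfonate
NR'₃: pKₐ(R'₃NH⁺) ≈ 10.7 — neutral but still a fairly strong base; Hofmann-elimination LG
(CH₃)₃CO⁻: pKₐ(t-BuOH) ≈ 18 — bulky, strongly basic alkoxide
NH₂⁻: pKₐ(NH₃) ≈ 38 — extremely strong base; never a leaving group

N₂ > OTf⁻ > OMs⁻ > NR'₃ > (CH₃)₃CO⁻ > NH₂⁻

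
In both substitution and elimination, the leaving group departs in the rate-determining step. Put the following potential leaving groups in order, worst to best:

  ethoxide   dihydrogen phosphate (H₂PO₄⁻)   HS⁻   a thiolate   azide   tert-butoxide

tert-butoxide < ethoxide < a thiolate < HS⁻ < azide < dihydrogen phosphate (H₂PO₄⁻)

Leaving-group ability tracks the stability of the departed species; conjugate-acid pKₐ is the usual yardstick (lower pKₐ → better LG).
dihydrogen phosphate (H₂PO₄⁻): pKₐ(H₃PO₄) ≈ 2.1 — moderate base; biological leaving group after further activation
azide: pKₐ(HN₃) ≈ 4.7 — linear, resonance-stabilised
HS⁻: pKₐ(H₂S) ≈ 7 — larger and more polarisable than the oxygen analogue
a thiolate: pKₐ(RSH (a thiol)) ≈ 10.5 — moderately basic; rarely leaves without activation
ethoxide: pKₐ(CH₃CH₂OH) ≈ 16 — strong base; alkoxides do not leave unassisted
tert-butoxide: pKₐ(t-BuOH) ≈ 18
The question asks for worst first, so the sequence is read in increasing leaving-group ability.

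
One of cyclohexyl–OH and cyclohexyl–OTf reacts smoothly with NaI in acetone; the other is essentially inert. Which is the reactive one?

cyclohexyl–OTf

From cyclohexyl–OH the departing group would be OH⁻ (pKₐ(H₂O) ≈ 15.7). Strong base; essentially never leaves without prior activation.
From cyclohexyl–OTf the leaving group is OTf⁻ (pKₐ(CF₃SO₃H (triflic acid)) ≈ -14). Charge spread over three oxygens and a CF₃ group; the premier leaving group in synthesis.
(In practice cyclohexyl–OTf is made from cyclohexyl–OH by treatment with Tf₂O / 2,6-lutidine, converting the hydroxyl into a triflate.)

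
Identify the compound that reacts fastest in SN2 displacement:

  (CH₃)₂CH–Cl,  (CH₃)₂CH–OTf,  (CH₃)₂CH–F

The skeletons are identical, so relative rate is governed entirely by leaving-group ability.
Rank by basicity of the departing species: weakest base leaves most easily.
(CH₃)₂CH–OTf loses OTf⁻: pKₐ(CF₃SO₃H (triflic acid)) ≈ -14
(CH₃)₂CH–Cl loses Cl⁻: pKₐ(HCl) ≈ -7
(CH₃)₂CH–F loses F⁻: pKₐ(HF) ≈ 3.2

(CH₃)₂CH–OTf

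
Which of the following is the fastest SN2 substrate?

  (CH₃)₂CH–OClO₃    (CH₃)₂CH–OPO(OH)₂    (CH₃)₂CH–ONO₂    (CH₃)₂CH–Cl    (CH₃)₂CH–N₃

(CH₃)₂CH–OClO₃

The skeletons are identical, so relative rate is governed entirely by leaving-group ability.
The more stable X⁻ (or X) is on its own — i.e. the weaker a base it is — the better a leaving group it makes.
(CH₃)₂CH–OClO₃ loses ClO₄⁻: pKₐ(HClO₄) ≈ -10
(CH₃)₂CH–Cl loses Cl⁻: pKₐ(HCl) ≈ -7
(CH₃)₂CH–ONO₂ loses NO₃⁻: pKₐ(HNO₃) ≈ -1.3
(CH₃)₂CH–OPO(OH)₂ loses H₂PO₄⁻: pKₐ(H₃PO₄) ≈ 2.1
(CH₃)₂CH–N₃ loses N₃⁻: pKₐ(HN₃) ≈ 4.7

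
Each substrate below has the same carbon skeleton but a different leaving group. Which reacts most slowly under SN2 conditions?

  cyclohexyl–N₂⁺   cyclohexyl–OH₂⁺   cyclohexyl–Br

cyclohexyl–OH₂⁺

With the same alkyl group throughout, only the leaving group differentiates the rates.
Leaving-group ability tracks the stability of the departed species; conjugate-acid pKₐ is the usual yardstick (lower pKₐ → better LG).
cyclohexyl–N₂⁺ loses N₂: no meaningful conjugate acid; N₂ departs as an exceptionally stable neutral molecule
cyclohexyl–Br loses Br⁻: pKₐ(HBr) ≈ -9
cyclohexyl–OH₂⁺ loses H₂O: pKₐ(H₃O⁺) ≈ -1.7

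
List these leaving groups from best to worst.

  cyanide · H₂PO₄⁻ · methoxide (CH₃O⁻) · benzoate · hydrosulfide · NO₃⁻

NO₃⁻: pKₐ(HNO₃) ≈ -1.3
H₂PO₄⁻: pKₐ(H₃PO₄) ≈ 2.1
benzoate: pKₐ(C₆H₅COOH) ≈ 4.2
hydrosulfide: pKₐ(H₂S) ≈ 7
cyanide: pKₐ(HCN) ≈ 9.2
methoxide (CH₃O⁻): pKₐ(CH₃OH) ≈ 15.5

NO₃⁻ > H₂PO₄⁻ > benzoate > hydrosulfide > cyanide > methoxide (CH₃O⁻)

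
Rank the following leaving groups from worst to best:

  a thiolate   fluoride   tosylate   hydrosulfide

a thiolate < hydrosulfide < fluoride < tosylate

Leaving-group ability tracks the stability of the departed species; conjugate-acid pKₐ is the usual yardstick (lower pKₐ → better LG).
tosylate: pKₐ(p-CH₃C₆H₄SO₃H (TsOH)) ≈ -2.8
fluoride: pKₐ(HF) ≈ 3.2
hydrosulfide: pKₐ(H₂S) ≈ 7
a thiolate: pKₐ(RSH (a thiol)) ≈ 10.5
Listed from poorest to best leaving group as asked.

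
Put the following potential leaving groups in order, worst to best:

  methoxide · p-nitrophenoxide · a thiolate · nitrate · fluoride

Rank by basicity of the departing species: weakest base leaves most easily.
nitrate: pKₐ(HNO₃) ≈ -1.3 — resonance-delocalised over three oxygens
fluoride: pKₐ(HF) ≈ 3.2 — small and strongly basic; the poor halide leaving group
p-nitrophenoxide: pKₐ(p-nitrophenol) ≈ 7.2
a thiolate: pKₐ(RSH (a thiol)) ≈ 10.5 — moderately basic; rarely leaves without activation
methoxide: pKₐ(CH₃OH) ≈ 15.5 — strong base; alkoxides do not leave unassisted
Listed from poorest to best leaving group as asked.

methoxide < a thiolate < p-nitrophenoxide < fluoride < nitrate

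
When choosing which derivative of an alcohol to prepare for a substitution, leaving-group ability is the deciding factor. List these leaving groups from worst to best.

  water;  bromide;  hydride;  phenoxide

hydride < phenoxide < water < bromide

A good leaving group is a weak base: the lower the pKₐ of its conjugate acid, the more readily it departs.
bromide: pKₐ(HBr) ≈ -9 — weak base; good leaving group
water: pKₐ(H₃O⁺) ≈ -1.7
phenoxide: pKₐ(C₆H₅OH (phenol)) ≈ 10 — resonance into the ring helps, but still a poor LG
hydride: pKₐ(H₂) ≈ 36 — extremely strong base; leaves only in special hydride-transfer contexts
Reversing gives the worst-to-best order requested.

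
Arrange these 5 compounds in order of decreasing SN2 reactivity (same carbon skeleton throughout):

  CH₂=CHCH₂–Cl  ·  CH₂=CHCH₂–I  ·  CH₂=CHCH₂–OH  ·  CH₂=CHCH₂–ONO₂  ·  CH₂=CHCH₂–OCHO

CH₂=CHCH₂–I > CH₂=CHCH₂–Cl > CH₂=CHCH₂–ONO₂ > CH₂=CHCH₂–OCHO > CH₂=CHCH₂–OH

Same R in every case — rank the leaving groups.
A good leaving group is a weak base: the lower the pKₐ of its conjugate acid, the more readily it departs.
CH₂=CHCH₂–I loses I⁻: pKₐ(HI) ≈ -10
CH₂=CHCH₂–Cl loses Cl⁻: pKₐ(HCl) ≈ -7
CH₂=CHCH₂–ONO₂ loses NO₃⁻: pKₐ(HNO₃) ≈ -1.3
CH₂=CHCH₂–OCHO loses HCOO⁻: pKₐ(HCOOH) ≈ 3.8
CH₂=CHCH₂–OH loses OH⁻: pKₐ(H₂O) ≈ 15.7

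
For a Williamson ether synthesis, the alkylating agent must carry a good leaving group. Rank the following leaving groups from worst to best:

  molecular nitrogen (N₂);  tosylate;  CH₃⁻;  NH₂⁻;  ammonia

CH₃⁻ < NH₂⁻ < ammonia < tosylate < molecular nitrogen (N₂)

A good leaving group is a weak base: the lower the pKₐ of its conjugate acid, the more readily it departs.
molecular nitrogen (N₂): no meaningful conjugate acid; N₂ departs as an exceptionally stable neutral molecule
tosylate: pKₐ(p-CH₃C₆H₄SO₃H (TsOH)) ≈ -2.8
ammonia: pKₐ(NH₄⁺) ≈ 9.2
NH₂⁻: pKₐ(NH₃) ≈ 38 — extremely strong base; never a leaving group
CH₃⁻: pKₐ(CH₄) ≈ 48
The question asks for worst first, so the sequence is read in increasing leaving-group ability.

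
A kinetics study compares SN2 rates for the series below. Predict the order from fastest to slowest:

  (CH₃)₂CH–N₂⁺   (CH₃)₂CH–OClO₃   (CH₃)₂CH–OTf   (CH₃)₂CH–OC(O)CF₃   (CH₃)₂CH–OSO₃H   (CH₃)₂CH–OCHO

Same R in every case — rank the leaving groups.
Rank by basicity of the departing species: weakest base leaves most easily.
(CH₃)₂CH–N₂⁺ loses N₂: no meaningful conjugate acid; N₂ departs as an exceptionally stable neutral molecule
(CH₃)₂CH–OTf loses OTf⁻: pKₐ(CF₃SO₃H (triflic acid)) ≈ -14
(CH₃)₂CH–OClO₃ loses ClO₄⁻: pKₐ(HClO₄) ≈ -10
(CH₃)₂CH–OSO₃H loses HSO₄⁻: pKₐ(H₂SO₄) ≈ -3
(CH₃)₂CH–OC(O)CF₃ loses CF₃COO⁻: pKₐ(CF₃COOH) ≈ 0.2
(CH₃)₂CH–OCHO loses HCOO⁻: pKₐ(HCOOH) ≈ 3.8

(CH₃)₂CH–N₂⁺ > (CH₃)₂CH–OTf > (CH₃)₂CH–OClO₃ > (CH₃)₂CH–OSO₃H > (CH₃)₂CH–OC(O)CF₃ > (CH₃)₂CH–OCHO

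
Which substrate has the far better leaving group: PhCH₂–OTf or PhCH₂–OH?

PhCH₂–OTf

From PhCH₂–OH the departing group would be OH⁻ (pKₐ(H₂O) ≈ 15.7). Strong base; essentially never leaves without prior activation.
From PhCH₂–OTf the leaving group is OTf⁻ (pKₐ(CF₃SO₃H (triflic acid)) ≈ -14). Charge spread over three oxygens and a CF₃ group; the premier leaving group in synthesis.
(In practice PhCH₂–OTf is made from PhCH₂–OH by treatment with Tf₂O / 2,6-lutidine, converting the hydroxyl into a triflate.)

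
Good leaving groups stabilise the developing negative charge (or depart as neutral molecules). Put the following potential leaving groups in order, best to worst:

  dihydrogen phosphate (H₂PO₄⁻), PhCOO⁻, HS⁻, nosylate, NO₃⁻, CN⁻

nosylate > NO₃⁻ > dihydrogen phosphate (H₂PO₄⁻) > PhCOO⁻ > HS⁻ > CN⁻

The more stable X⁻ (or X) is on its own — i.e. the weaker a base it is — the better a leaving group it makes.
nosylate: pKₐ(p-O₂NC₆H₄SO₃H) ≈ -3.5
NO₃⁻: pKₐ(HNO₃) ≈ -1.3
dihydrogen phosphate (H₂PO₄⁻): pKₐ(H₃PO₄) ≈ 2.1
PhCOO⁻: pKₐ(C₆H₅COOH) ≈ 4.2
HS⁻: pKₐ(H₂S) ≈ 7
CN⁻: pKₐ(HCN) ≈ 9.2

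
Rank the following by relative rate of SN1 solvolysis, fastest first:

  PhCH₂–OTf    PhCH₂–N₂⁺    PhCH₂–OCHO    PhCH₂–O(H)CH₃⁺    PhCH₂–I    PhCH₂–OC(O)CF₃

PhCH₂–N₂⁺ > PhCH₂–OTf > PhCH₂–I > PhCH₂–O(H)CH₃⁺ > PhCH₂–OC(O)CF₃ > PhCH₂–OCHO

With the same alkyl group throughout, only the leaving group differentiates the rates.
Leaving-group ability tracks the stability of the departed species; conjugate-acid pKₐ is the usual yardstick (lower pKₐ → better LG).
PhCH₂–N₂⁺ loses N₂: no meaningful conjugate acid; N₂ departs as an exceptionally stable neutral molecule
PhCH₂–OTf loses OTf⁻: pKₐ(CF₃SO₃H (triflic acid)) ≈ -14
PhCH₂–I loses I⁻: pKₐ(HI) ≈ -10
PhCH₂–O(H)CH₃⁺ loses R'OH: pKₐ(R'OH₂⁺) ≈ -2.4
PhCH₂–OC(O)CF₃ loses CF₃COO⁻: pKₐ(CF₃COOH) ≈ 0.2
PhCH₂–OCHO loses HCOO⁻: pKₐ(HCOOH) ≈ 3.8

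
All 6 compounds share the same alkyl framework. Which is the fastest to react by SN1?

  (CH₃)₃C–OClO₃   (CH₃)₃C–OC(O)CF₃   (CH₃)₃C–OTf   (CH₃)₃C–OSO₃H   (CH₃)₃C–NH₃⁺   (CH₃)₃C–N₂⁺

With the same alkyl group throughout, only the leaving group differentiates the rates.
A good leaving group is a weak base: the lower the pKₐ of its conjugate acid, the more readily it departs.
(CH₃)₃C–N₂⁺ loses N₂: no meaningful conjugate acid; N₂ departs as an exceptionally stable neutral molecule
(CH₃)₃C–OTf loses OTf⁻: pKₐ(CF₃SO₃H (triflic acid)) ≈ -14
(CH₃)₃C–OClO₃ loses ClO₄⁻: pKₐ(HClO₄) ≈ -10
(CH₃)₃C–OSO₃H loses HSO₄⁻: pKₐ(H₂SO₄) ≈ -3
(CH₃)₃C–OC(O)CF₃ loses CF₃COO⁻: pKₐ(CF₃COOH) ≈ 0.2
(CH₃)₃C–NH₃⁺ loses NH₃: pKₐ(NH₄⁺) ≈ 9.2

(CH₃)₃C–N₂⁺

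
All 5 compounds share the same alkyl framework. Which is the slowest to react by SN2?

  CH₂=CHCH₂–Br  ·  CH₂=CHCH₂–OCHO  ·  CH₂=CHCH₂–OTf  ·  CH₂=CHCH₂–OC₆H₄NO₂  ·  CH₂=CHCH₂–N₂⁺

CH₂=CHCH₂–OC₆H₄NO₂

The skeletons are identical, so relative rate is governed entirely by leaving-group ability.
A good leaving group is a weak base: the lower the pKₐ of its conjugate acid, the more readily it departs.
CH₂=CHCH₂–N₂⁺ loses N₂: no meaningful conjugate acid; N₂ departs as an exceptionally stable neutral molecule
CH₂=CHCH₂–OTf loses OTf⁻: pKₐ(CF₃SO₃H (triflic acid)) ≈ -14
CH₂=CHCH₂–Br loses Br⁻: pKₐ(HBr) ≈ -9
CH₂=CHCH₂–OCHO loses HCOO⁻: pKₐ(HCOOH) ≈ 3.8
CH₂=CHCH₂–OC₆H₄NO₂ loses p-O₂N–C₆H₄–O⁻: pKₐ(p-nitrophenol) ≈ 7.2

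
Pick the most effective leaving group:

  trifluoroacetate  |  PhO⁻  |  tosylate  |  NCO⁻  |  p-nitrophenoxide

Leaving-group ability tracks the stability of the departed species; conjugate-acid pKₐ is the usual yardstick (lower pKₐ → better LG).
tosylate: pKₐ(p-CH₃C₆H₄SO₃H (TsOH)) ≈ -2.8
trifluoroacetate: pKₐ(CF₃COOH) ≈ 0.2
NCO⁻: pKₐ(HOCN) ≈ 3.5
p-nitrophenoxide: pKₐ(p-nitrophenol) ≈ 7.2
PhO⁻: pKₐ(C₆H₅OH (phenol)) ≈ 10

tosylate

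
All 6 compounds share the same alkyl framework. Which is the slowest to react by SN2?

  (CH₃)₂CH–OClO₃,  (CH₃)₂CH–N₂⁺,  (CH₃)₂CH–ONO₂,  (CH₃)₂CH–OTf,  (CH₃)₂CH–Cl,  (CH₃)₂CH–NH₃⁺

(CH₃)₂CH–NH₃⁺

Identical carbon frameworks mean the comparison reduces to leaving-group quality.
Leaving-group ability tracks the stability of the departed species; conjugate-acid pKₐ is the usual yardstick (lower pKₐ → better LG).
(CH₃)₂CH–N₂⁺ loses N₂: no meaningful conjugate acid; N₂ departs as an exceptionally stable neutral molecule
(CH₃)₂CH–OTf loses OTf⁻: pKₐ(CF₃SO₃H (triflic acid)) ≈ -14
(CH₃)₂CH–OClO₃ loses ClO₄⁻: pKₐ(HClO₄) ≈ -10
(CH₃)₂CH–Cl loses Cl⁻: pKₐ(HCl) ≈ -7
(CH₃)₂CH–ONO₂ loses NO₃⁻: pKₐ(HNO₃) ≈ -1.3
(CH₃)₂CH–NH₃⁺ loses NH₃: pKₐ(NH₄⁺) ≈ 9.2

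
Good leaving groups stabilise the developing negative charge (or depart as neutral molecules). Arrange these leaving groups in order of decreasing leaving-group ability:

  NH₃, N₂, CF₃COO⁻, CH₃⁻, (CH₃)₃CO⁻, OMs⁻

N₂ > OMs⁻ > CF₃COO⁻ > NH₃ > (CH₃)₃CO⁻ > CH₃⁻

N₂: no meaningful conjugate acid; N₂ departs as an exceptionally stable neutral molecule
OMs⁻: pKₐ(CH₃SO₃H (MsOH)) ≈ -1.9 — resonance-delocalised alkanesulfonate
CF₃COO⁻: pKₐ(CF₃COOH) ≈ 0.2
NH₃: pKₐ(NH₄⁺) ≈ 9.2 — neutral but moderately basic; leaves from R–NH₃⁺
(CH₃)₃CO⁻: pKₐ(t-BuOH) ≈ 18 — bulky, strongly basic alkoxide
CH₃⁻: pKₐ(CH₄) ≈ 48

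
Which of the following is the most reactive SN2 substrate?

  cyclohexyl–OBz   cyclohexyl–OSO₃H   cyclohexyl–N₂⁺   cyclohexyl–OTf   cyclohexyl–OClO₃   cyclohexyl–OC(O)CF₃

Identical carbon frameworks mean the comparison reduces to leaving-group quality.
The more stable X⁻ (or X) is on its own — i.e. the weaker a base it is — the better a leaving group it makes.
cyclohexyl–N₂⁺ loses N₂: no meaningful conjugate acid; N₂ departs as an exceptionally stable neutral molecule
cyclohexyl–OTf loses OTf⁻: pKₐ(CF₃SO₃H (triflic acid)) ≈ -14
cyclohexyl–OClO₃ loses ClO₄⁻: pKₐ(HClO₄) ≈ -10
cyclohexyl–OSO₃H loses HSO₄⁻: pKₐ(H₂SO₄) ≈ -3
cyclohexyl–OC(O)CF₃ loses CF₃COO⁻: pKₐ(CF₃COOH) ≈ 0.2
cyclohexyl–OBz loses PhCOO⁻: pKₐ(C₆H₅COOH) ≈ 4.2

cyclohexyl–N₂⁺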